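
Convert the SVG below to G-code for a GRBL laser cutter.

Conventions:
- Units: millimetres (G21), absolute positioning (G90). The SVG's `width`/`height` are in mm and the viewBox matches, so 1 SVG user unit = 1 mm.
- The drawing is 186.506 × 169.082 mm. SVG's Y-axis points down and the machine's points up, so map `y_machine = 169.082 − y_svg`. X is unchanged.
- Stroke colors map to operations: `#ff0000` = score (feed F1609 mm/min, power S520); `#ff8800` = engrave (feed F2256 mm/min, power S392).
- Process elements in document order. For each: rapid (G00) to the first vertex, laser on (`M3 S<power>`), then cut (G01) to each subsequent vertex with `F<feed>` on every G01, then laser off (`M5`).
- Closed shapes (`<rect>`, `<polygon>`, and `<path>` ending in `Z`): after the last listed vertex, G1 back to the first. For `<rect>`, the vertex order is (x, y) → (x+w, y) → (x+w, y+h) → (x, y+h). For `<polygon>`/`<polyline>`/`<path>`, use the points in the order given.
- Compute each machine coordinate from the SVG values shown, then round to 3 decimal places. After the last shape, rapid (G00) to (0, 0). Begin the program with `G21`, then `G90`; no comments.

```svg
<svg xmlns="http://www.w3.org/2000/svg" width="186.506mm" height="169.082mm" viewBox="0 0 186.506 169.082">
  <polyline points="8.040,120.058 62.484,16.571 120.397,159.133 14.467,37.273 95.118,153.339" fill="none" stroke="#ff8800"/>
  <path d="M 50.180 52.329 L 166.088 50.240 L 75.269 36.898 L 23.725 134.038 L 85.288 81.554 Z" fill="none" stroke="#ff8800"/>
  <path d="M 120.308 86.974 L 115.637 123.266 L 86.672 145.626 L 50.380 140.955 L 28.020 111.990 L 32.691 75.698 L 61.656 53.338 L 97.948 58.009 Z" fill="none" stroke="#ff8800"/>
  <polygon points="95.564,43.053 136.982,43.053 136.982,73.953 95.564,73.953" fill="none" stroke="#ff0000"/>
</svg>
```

G21
G90
G00 X8.040 Y49.024
M3 S392
G01 X62.484 Y152.511 F2256
G01 X120.397 Y9.949 F2256
G01 X14.467 Y131.809 F2256
G01 X95.118 Y15.743 F2256
M5
G00 X50.180 Y116.753
M3 S392
G01 X166.088 Y118.842 F2256
G01 X75.269 Y132.184 F2256
G01 X23.725 Y35.044 F2256
G01 X85.288 Y87.528 F2256
G01 X50.180 Y116.753 F2256
M5
G00 X120.308 Y82.108
M3 S392
G01 X115.637 Y45.816 F2256
G01 X86.672 Y23.456 F2256
G01 X50.380 Y28.127 F2256
G01 X28.020 Y57.092 F2256
G01 X32.691 Y93.384 F2256
G01 X61.656 Y115.744 F2256
G01 X97.948 Y111.073 F2256
G01 X120.308 Y82.108 F2256
M5
G00 X95.564 Y126.029
M3 S520
G01 X136.982 Y126.029 F1609
G01 X136.982 Y95.129 F1609
G01 X95.564 Y95.129 F1609
G01 X95.564 Y126.029 F1609
M5
G00 X0.000 Y0.000

1 u = 1 mm; y_m = 169.082 − y.

[1] `<polyline>` open polyline, #ff8800→engrave S392 F2256: (8.040,49.024) → (62.484,152.511) → (120.397,9.949) → (14.467,131.809) → (95.118,15.743)

[2] `<path>` closed polygon, #ff8800→engrave S392 F2256: (50.180,116.753) → (166.088,118.842) → (75.269,132.184) → (23.725,35.044) → (85.288,87.528) → (50.180,116.753) (closed)

[3] `<path>` regular polygon, #ff8800→engrave S392 F2256: (120.308,82.108) → (115.637,45.816) → (86.672,23.456) → (50.380,28.127) → (28.020,57.092) → (32.691,93.384) → (61.656,115.744) → (97.948,111.073) → (120.308,82.108) (closed)

[4] `<polygon>` rectangle, #ff0000→score S520 F1609: (95.564,126.029) → (136.982,126.029) → (136.982,95.129) → (95.564,95.129) → (95.564,126.029) (closed)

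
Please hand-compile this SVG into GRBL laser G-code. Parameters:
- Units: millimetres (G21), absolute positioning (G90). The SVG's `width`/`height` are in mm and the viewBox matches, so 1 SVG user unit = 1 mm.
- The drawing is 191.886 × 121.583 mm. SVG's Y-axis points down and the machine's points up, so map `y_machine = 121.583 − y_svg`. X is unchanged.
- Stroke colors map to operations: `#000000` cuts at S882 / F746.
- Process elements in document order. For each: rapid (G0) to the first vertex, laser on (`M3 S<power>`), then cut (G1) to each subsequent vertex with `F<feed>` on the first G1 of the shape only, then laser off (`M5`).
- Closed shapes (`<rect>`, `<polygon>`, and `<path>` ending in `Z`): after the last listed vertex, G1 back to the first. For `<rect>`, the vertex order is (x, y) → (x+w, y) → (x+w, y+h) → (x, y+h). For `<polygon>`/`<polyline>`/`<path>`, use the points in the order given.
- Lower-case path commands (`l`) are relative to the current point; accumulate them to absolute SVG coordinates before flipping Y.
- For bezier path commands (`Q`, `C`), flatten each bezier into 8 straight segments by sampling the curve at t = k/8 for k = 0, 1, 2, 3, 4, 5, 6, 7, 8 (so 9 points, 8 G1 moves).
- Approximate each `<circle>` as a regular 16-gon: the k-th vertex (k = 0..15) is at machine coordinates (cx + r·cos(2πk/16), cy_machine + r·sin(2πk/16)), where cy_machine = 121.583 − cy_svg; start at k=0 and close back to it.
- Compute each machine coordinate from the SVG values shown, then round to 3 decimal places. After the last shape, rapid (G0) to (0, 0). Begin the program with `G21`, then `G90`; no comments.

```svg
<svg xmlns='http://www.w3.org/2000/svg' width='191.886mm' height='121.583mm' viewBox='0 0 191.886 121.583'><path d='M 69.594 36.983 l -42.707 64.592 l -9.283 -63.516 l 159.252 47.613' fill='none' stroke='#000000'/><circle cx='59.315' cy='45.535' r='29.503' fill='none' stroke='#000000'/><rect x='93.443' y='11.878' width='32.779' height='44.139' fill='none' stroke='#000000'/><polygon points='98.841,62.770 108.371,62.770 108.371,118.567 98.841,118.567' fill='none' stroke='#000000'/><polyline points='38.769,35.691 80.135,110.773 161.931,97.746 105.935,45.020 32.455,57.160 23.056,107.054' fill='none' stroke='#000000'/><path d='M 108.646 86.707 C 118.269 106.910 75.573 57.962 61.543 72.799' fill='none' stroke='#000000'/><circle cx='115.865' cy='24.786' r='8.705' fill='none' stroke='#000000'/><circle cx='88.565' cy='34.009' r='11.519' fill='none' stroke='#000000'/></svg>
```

G21
G90
G0 X69.594 Y84.600
M3 S882
G1 X26.887 Y20.008 F746
G1 X17.604 Y83.524
G1 X176.856 Y35.911
M5
G0 X88.818 Y76.048
M3 S882
G1 X86.572 Y87.338 F746
G1 X80.177 Y96.910
G1 X70.605 Y103.305
G1 X59.315 Y105.551
G1 X48.025 Y103.305
G1 X38.453 Y96.910
G1 X32.058 Y87.338
G1 X29.812 Y76.048
G1 X32.058 Y64.758
G1 X38.453 Y55.186
G1 X48.025 Y48.791
G1 X59.315 Y46.545
G1 X70.605 Y48.791
G1 X80.177 Y55.186
G1 X86.572 Y64.758
G1 X88.818 Y76.048
M5
G0 X93.443 Y109.705
M3 S882
G1 X126.222 Y109.705 F746
G1 X126.222 Y65.566
G1 X93.443 Y65.566
G1 X93.443 Y109.705
M5
G0 X98.841 Y58.813
M3 S882
G1 X108.371 Y58.813 F746
G1 X108.371 Y3.016
G1 X98.841 Y3.016
G1 X98.841 Y58.813
M5
G0 X38.769 Y85.892
M3 S882
G1 X80.135 Y10.810 F746
G1 X161.931 Y23.837
G1 X105.935 Y76.563
G1 X32.455 Y64.423
G1 X23.056 Y14.529
M5
G0 X108.646 Y34.876
M3 S882
G1 X109.960 Y30.282 F746
G1 X107.319 Y30.612
G1 X101.670 Y34.310
G1 X93.964 Y39.818
G1 X85.150 Y45.577
G1 X76.175 Y50.029
G1 X67.990 Y51.618
G1 X61.543 Y48.784
M5
G0 X124.570 Y96.797
M3 S882
G1 X123.907 Y100.128 F746
G1 X122.020 Y102.952
G1 X119.196 Y104.839
G1 X115.865 Y105.502
G1 X112.534 Y104.839
G1 X109.710 Y102.952
G1 X107.823 Y100.128
G1 X107.160 Y96.797
G1 X107.823 Y93.466
G1 X109.710 Y90.642
G1 X112.534 Y88.755
G1 X115.865 Y88.092
G1 X119.196 Y88.755
G1 X122.020 Y90.642
G1 X123.907 Y93.466
G1 X124.570 Y96.797
M5
G0 X100.084 Y87.574
M3 S882
G1 X99.207 Y91.982 F746
G1 X96.710 Y95.719
G1 X92.973 Y98.216
G1 X88.565 Y99.093
G1 X84.157 Y98.216
G1 X80.420 Y95.719
G1 X77.923 Y91.982
G1 X77.046 Y87.574
G1 X77.923 Y83.166
G1 X80.420 Y79.429
G1 X84.157 Y76.932
G1 X88.565 Y76.055
G1 X92.973 Y76.932
G1 X96.710 Y79.429
G1 X99.207 Y83.166
G1 X100.084 Y87.574
M5
G0 X0.000 Y0.000

viewBox `0 0 191.886 121.583` with mm width/height → 1 unit = 1 mm. Flip: y_m = 121.583 − y_svg.

**Shape 1** — `<path>` open polyline, stroke `#000000` → cut (S882, F746). Machine vertices: (69.594,84.600) → (26.887,20.008) → (17.604,83.524) → (176.856,35.911). Open path.

**Shape 2** — `<circle>` circle, stroke `#000000` → cut (S882, F746). Machine vertices: (88.818,76.048) → (86.572,87.338) → (80.177,96.910) → (70.605,103.305) → (59.315,105.551) → (48.025,103.305) → (38.453,96.910) → (32.058,87.338) → (29.812,76.048) → (32.058,64.758) → (38.453,55.186) → (48.025,48.791) → (59.315,46.545) → (70.605,48.791) → (80.177,55.186) → (86.572,64.758) → (88.818,76.048). Closed: final G1 returns to the first vertex.

**Shape 3** — `<rect>` rectangle, stroke `#000000` → cut (S882, F746). Machine vertices: (93.443,109.705) → (126.222,109.705) → (126.222,65.566) → (93.443,65.566) → (93.443,109.705). Closed: final G1 returns to the first vertex.

**Shape 4** — `<polygon>` rectangle, stroke `#000000` → cut (S882, F746). Machine vertices: (98.841,58.813) → (108.371,58.813) → (108.371,3.016) → (98.841,3.016) → (98.841,58.813). Closed: final G1 returns to the first vertex.

**Shape 5** — `<polyline>` open polyline, stroke `#000000` → cut (S882, F746). Machine vertices: (38.769,85.892) → (80.135,10.810) → (161.931,23.837) → (105.935,76.563) → (32.455,64.423) → (23.056,14.529). Open path.

**Shape 6** — `<path>` cubic bezier, stroke `#000000` → cut (S882, F746). Control points (SVG): P0=(108.646,86.707), P1=(118.269,106.910), P2=(75.573,57.962), P3=(61.543,72.799); sampled at t=k/8. Machine vertices: (108.646,34.876) → (109.960,30.282) → (107.319,30.612) → (101.670,34.310) → (93.964,39.818) → (85.150,45.577) → (76.175,50.029) → (67.990,51.618) → (61.543,48.784). Open path.

**Shape 7** — `<circle>` circle, stroke `#000000` → cut (S882, F746). Machine vertices: (124.570,96.797) → (123.907,100.128) → (122.020,102.952) → (119.196,104.839) → (115.865,105.502) → (112.534,104.839) → (109.710,102.952) → (107.823,100.128) → (107.160,96.797) → (107.823,93.466) → (109.710,90.642) → (112.534,88.755) → (115.865,88.092) → (119.196,88.755) → (122.020,90.642) → (123.907,93.466) → (124.570,96.797). Closed: final G1 returns to the first vertex.

**Shape 8** — `<circle>` circle, stroke `#000000` → cut (S882, F746). Machine vertices: (100.084,87.574) → (99.207,91.982) → (96.710,95.719) → (92.973,98.216) → (88.565,99.093) → (84.157,98.216) → (80.420,95.719) → (77.923,91.982) → (77.046,87.574) → (77.923,83.166) → (80.420,79.429) → (84.157,76.932) → (88.565,76.055) → (92.973,76.932) → (96.710,79.429) → (99.207,83.166) → (100.084,87.574). Closed: final G1 returns to the first vertex.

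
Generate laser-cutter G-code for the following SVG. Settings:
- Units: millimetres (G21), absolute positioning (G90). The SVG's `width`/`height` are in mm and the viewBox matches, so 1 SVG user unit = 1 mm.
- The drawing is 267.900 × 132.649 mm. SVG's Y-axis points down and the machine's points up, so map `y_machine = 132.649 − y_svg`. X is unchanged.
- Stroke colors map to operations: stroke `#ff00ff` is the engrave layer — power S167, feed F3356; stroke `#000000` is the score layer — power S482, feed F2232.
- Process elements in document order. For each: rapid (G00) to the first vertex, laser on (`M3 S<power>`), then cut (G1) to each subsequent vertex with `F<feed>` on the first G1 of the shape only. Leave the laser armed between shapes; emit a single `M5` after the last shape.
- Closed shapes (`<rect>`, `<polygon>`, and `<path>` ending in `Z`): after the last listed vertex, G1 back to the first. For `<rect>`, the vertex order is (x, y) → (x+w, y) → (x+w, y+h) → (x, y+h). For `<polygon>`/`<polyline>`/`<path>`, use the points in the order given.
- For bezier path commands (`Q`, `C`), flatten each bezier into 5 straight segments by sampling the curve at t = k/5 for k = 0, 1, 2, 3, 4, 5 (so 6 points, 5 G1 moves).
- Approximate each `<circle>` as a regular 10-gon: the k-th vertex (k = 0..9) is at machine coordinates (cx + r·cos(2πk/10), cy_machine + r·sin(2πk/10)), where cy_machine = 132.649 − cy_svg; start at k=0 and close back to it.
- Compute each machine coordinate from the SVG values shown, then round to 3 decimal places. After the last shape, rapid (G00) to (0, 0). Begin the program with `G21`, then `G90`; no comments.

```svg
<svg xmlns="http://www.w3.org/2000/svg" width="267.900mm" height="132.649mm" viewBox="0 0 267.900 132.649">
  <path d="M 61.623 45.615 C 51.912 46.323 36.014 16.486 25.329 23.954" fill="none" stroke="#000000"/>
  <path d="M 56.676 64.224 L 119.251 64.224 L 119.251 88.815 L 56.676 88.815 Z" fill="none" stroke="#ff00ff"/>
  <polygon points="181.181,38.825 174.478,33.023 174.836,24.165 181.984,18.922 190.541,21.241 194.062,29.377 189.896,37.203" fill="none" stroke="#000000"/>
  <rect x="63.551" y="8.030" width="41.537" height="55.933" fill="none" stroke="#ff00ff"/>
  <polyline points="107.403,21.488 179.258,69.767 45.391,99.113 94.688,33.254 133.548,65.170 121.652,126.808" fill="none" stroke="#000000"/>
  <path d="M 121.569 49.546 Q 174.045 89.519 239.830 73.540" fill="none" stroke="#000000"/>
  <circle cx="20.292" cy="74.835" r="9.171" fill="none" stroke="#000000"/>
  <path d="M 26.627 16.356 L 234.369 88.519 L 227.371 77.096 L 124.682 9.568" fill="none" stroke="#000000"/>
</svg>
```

1 u = 1 mm; y_m = 132.649 − y.

[1] `<path>` cubic bezier, #000000→score S482 F2232: (61.623,87.034) → (55.145,89.732) → (47.730,96.504) → (39.924,104.093) → (32.274,109.242) → (25.329,108.695)

[2] `<path>` rectangle, #ff00ff→engrave S167 F3356: (56.676,68.425) → (119.251,68.425) → (119.251,43.834) → (56.676,43.834) → (56.676,68.425) (closed)

[3] `<polygon>` regular polygon, #000000→score S482 F2232: (181.181,93.824) → (174.478,99.626) → (174.836,108.484) → (181.984,113.727) → (190.541,111.408) → (194.062,103.272) → (189.896,95.446) → (181.181,93.824) (closed)

[4] `<rect>` rectangle, #ff00ff→engrave S167 F3356: (63.551,124.619) → (105.088,124.619) → (105.088,68.686) → (63.551,68.686) → (63.551,124.619) (closed)

[5] `<polyline>` open polyline, #000000→score S482 F2232: (107.403,111.161) → (179.258,62.882) → (45.391,33.536) → (94.688,99.395) → (133.548,67.479) → (121.652,5.841)

[6] `<path>` quadratic bezier, #000000→score S482 F2232: (121.569,83.103) → (143.092,69.352) → (165.679,60.077) → (189.331,55.278) → (214.048,54.955) → (239.830,59.109)

[7] `<circle>` circle, #000000→score S482 F2232: (29.463,57.814) → (27.711,63.205) → (23.126,66.536) → (17.458,66.536) → (12.873,63.205) → (11.121,57.814) → (12.873,52.423) → (17.458,49.092) → (23.126,49.092) → (27.711,52.423) → (29.463,57.814) (closed)

[8] `<path>` open polyline, #000000→score S482 F2232: (26.627,116.293) → (234.369,44.130) → (227.371,55.553) → (124.682,123.081)

G21
G90
G00 X61.623 Y87.034
M3 S482
G1 X55.145 Y89.732 F2232
G1 X47.730 Y96.504
G1 X39.924 Y104.093
G1 X32.274 Y109.242
G1 X25.329 Y108.695
G00 X56.676 Y68.425
M3 S167
G1 X119.251 Y68.425 F3356
G1 X119.251 Y43.834
G1 X56.676 Y43.834
G1 X56.676 Y68.425
G00 X181.181 Y93.824
M3 S482
G1 X174.478 Y99.626 F2232
G1 X174.836 Y108.484
G1 X181.984 Y113.727
G1 X190.541 Y111.408
G1 X194.062 Y103.272
G1 X189.896 Y95.446
G1 X181.181 Y93.824
G00 X63.551 Y124.619
M3 S167
G1 X105.088 Y124.619 F3356
G1 X105.088 Y68.686
G1 X63.551 Y68.686
G1 X63.551 Y124.619
G00 X107.403 Y111.161
M3 S482
G1 X179.258 Y62.882 F2232
G1 X45.391 Y33.536
G1 X94.688 Y99.395
G1 X133.548 Y67.479
G1 X121.652 Y5.841
G00 X121.569 Y83.103
M3 S482
G1 X143.092 Y69.352 F2232
G1 X165.679 Y60.077
G1 X189.331 Y55.278
G1 X214.048 Y54.955
G1 X239.830 Y59.109
G00 X29.463 Y57.814
M3 S482
G1 X27.711 Y63.205 F2232
G1 X23.126 Y66.536
G1 X17.458 Y66.536
G1 X12.873 Y63.205
G1 X11.121 Y57.814
G1 X12.873 Y52.423
G1 X17.458 Y49.092
G1 X23.126 Y49.092
G1 X27.711 Y52.423
G1 X29.463 Y57.814
G00 X26.627 Y116.293
M3 S482
G1 X234.369 Y44.130 F2232
G1 X227.371 Y55.553
G1 X124.682 Y123.081
M5
G00 X0.000 Y0.000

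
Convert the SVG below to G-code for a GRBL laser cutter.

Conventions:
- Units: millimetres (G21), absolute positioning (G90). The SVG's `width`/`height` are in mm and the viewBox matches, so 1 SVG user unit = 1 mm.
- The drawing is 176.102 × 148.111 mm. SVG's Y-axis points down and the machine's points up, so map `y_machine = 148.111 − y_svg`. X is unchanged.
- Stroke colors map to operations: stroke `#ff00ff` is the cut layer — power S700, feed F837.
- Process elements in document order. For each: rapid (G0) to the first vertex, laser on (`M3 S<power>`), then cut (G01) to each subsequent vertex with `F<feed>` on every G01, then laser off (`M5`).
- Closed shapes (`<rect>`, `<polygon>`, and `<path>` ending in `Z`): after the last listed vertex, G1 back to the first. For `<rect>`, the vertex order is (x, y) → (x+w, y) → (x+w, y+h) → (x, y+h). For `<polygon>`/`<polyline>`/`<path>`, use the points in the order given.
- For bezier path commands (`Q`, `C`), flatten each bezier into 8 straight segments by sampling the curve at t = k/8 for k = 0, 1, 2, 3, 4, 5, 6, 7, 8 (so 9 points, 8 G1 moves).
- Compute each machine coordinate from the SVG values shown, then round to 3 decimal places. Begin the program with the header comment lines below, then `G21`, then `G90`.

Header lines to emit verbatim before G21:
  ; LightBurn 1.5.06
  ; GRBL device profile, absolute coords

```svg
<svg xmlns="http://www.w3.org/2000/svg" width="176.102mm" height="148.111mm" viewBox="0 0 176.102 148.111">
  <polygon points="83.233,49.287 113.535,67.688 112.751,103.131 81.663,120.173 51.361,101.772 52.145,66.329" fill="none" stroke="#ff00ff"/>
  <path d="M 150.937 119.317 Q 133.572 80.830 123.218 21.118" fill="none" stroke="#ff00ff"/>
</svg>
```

Since the viewBox matches the mm dimensions, user units are millimetres directly. The only transform is the Y-flip y_m = 148.111 − y_svg.

Shape 1 is a regular polygon drawn with `<polygon>`. Its stroke #ff00ff means cut at S700, F837. After flipping Y the toolpath is (83.233,98.824) → (113.535,80.423) → (112.751,44.980) → (81.663,27.938) → (51.361,46.339) → (52.145,81.782) → (83.233,98.824), returning to the start.

Shape 2 is a quadratic bezier drawn with `<path>`. Its stroke #ff00ff means cut at S700, F837. After flipping Y the toolpath is (150.937,28.794) → (146.705,38.747) → (142.693,49.364) → (138.899,60.644) → (135.325,72.587) → (131.969,85.194) → (128.833,98.464) → (125.916,112.397) → (123.218,126.993).

; LightBurn 1.5.06
; GRBL device profile, absolute coords
G21
G90
G0 X83.233 Y98.824
M3 S700
G01 X113.535 Y80.423 F837
G01 X112.751 Y44.980 F837
G01 X81.663 Y27.938 F837
G01 X51.361 Y46.339 F837
G01 X52.145 Y81.782 F837
G01 X83.233 Y98.824 F837
M5
G0 X150.937 Y28.794
M3 S700
G01 X146.705 Y38.747 F837
G01 X142.693 Y49.364 F837
G01 X138.899 Y60.644 F837
G01 X135.325 Y72.587 F837
G01 X131.969 Y85.194 F837
G01 X128.833 Y98.464 F837
G01 X125.916 Y112.397 F837
G01 X123.218 Y126.993 F837
M5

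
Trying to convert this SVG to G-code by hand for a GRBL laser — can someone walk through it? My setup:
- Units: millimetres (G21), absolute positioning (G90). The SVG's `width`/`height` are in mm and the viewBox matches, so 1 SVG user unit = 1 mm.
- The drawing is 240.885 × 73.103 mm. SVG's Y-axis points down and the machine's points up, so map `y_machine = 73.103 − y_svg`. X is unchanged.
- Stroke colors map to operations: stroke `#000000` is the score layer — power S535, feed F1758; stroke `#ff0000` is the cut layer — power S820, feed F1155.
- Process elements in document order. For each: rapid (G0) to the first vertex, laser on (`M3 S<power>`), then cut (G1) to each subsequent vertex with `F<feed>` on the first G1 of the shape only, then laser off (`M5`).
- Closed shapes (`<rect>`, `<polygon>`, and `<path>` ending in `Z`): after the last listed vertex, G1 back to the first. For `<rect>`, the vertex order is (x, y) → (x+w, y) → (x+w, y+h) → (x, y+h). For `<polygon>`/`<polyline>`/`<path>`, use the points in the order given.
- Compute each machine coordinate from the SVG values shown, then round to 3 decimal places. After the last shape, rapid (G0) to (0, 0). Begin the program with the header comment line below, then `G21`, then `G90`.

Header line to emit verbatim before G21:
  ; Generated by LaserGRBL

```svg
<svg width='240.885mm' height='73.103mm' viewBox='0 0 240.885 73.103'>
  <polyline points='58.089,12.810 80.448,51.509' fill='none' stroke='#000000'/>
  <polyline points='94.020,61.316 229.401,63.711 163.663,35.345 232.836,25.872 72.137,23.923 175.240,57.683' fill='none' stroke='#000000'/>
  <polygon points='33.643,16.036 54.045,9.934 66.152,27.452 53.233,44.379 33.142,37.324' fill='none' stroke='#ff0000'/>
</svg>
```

viewBox `0 0 240.885 73.103` with mm width/height → 1 unit = 1 mm. Flip: y_m = 73.103 − y_svg.

**Shape 1** — `<polyline>` line segment, stroke `#000000` → score (S535, F1758). Machine vertices: (58.089,60.293) → (80.448,21.594). Open path.

**Shape 2** — `<polyline>` open polyline, stroke `#000000` → score (S535, F1758). Machine vertices: (94.020,11.787) → (229.401,9.392) → (163.663,37.758) → (232.836,47.231) → (72.137,49.180) → (175.240,15.420). Open path.

**Shape 3** — `<polygon>` regular polygon, stroke `#ff0000` → cut (S820, F1155). Machine vertices: (33.643,57.067) → (54.045,63.169) → (66.152,45.651) → (53.233,28.724) → (33.142,35.779) → (33.643,57.067). Closed: final G1 returns to the first vertex.

; Generated by LaserGRBL
G21
G90
G0 X58.089 Y60.293
M3 S535
G1 X80.448 Y21.594 F1758
M5
G0 X94.020 Y11.787
M3 S535
G1 X229.401 Y9.392 F1758
G1 X163.663 Y37.758
G1 X232.836 Y47.231
G1 X72.137 Y49.180
G1 X175.240 Y15.420
M5
G0 X33.643 Y57.067
M3 S820
G1 X54.045 Y63.169 F1155
G1 X66.152 Y45.651
G1 X53.233 Y28.724
G1 X33.142 Y35.779
G1 X33.643 Y57.067
M5
G0 X0.000 Y0.000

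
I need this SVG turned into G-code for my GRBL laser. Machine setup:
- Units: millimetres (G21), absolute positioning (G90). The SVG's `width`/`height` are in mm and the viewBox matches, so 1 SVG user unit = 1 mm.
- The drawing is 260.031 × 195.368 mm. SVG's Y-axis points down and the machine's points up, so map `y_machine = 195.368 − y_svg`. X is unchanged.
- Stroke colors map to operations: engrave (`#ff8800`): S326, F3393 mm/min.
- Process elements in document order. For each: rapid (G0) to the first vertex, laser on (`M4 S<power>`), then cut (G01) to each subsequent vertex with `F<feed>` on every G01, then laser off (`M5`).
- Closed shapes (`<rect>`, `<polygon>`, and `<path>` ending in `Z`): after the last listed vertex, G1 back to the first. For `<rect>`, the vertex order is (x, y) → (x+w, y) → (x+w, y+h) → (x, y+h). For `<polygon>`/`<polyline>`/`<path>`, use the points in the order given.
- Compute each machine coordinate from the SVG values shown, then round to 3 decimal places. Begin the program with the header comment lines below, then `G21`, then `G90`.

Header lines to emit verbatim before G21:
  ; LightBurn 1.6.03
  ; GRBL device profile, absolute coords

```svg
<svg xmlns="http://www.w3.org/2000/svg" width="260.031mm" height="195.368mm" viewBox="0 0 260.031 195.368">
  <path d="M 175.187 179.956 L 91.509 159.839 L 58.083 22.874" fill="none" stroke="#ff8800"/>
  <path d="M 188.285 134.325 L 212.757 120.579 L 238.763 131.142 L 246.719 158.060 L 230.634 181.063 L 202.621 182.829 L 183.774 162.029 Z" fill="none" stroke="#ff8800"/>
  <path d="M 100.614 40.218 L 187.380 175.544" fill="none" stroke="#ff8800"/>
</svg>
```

; LightBurn 1.6.03
; GRBL device profile, absolute coords
G21
G90
G0 X175.187 Y15.412
M4 S326
G01 X91.509 Y35.529 F3393
G01 X58.083 Y172.494 F3393
M5
G0 X188.285 Y61.043
M4 S326
G01 X212.757 Y74.789 F3393
G01 X238.763 Y64.226 F3393
G01 X246.719 Y37.308 F3393
G01 X230.634 Y14.305 F3393
G01 X202.621 Y12.539 F3393
G01 X183.774 Y33.339 F3393
G01 X188.285 Y61.043 F3393
M5
G0 X100.614 Y155.150
M4 S326
G01 X187.380 Y19.824 F3393
M5

1 u = 1 mm; y_m = 195.368 − y.

[1] `<path>` open polyline, #ff8800→engrave S326 F3393: (175.187,15.412) → (91.509,35.529) → (58.083,172.494)

[2] `<path>` regular polygon, #ff8800→engrave S326 F3393: (188.285,61.043) → (212.757,74.789) → (238.763,64.226) → (246.719,37.308) → (230.634,14.305) → (202.621,12.539) → (183.774,33.339) → (188.285,61.043) (closed)

[3] `<path>` line segment, #ff8800→engrave S326 F3393: (100.614,155.150) → (187.380,19.824)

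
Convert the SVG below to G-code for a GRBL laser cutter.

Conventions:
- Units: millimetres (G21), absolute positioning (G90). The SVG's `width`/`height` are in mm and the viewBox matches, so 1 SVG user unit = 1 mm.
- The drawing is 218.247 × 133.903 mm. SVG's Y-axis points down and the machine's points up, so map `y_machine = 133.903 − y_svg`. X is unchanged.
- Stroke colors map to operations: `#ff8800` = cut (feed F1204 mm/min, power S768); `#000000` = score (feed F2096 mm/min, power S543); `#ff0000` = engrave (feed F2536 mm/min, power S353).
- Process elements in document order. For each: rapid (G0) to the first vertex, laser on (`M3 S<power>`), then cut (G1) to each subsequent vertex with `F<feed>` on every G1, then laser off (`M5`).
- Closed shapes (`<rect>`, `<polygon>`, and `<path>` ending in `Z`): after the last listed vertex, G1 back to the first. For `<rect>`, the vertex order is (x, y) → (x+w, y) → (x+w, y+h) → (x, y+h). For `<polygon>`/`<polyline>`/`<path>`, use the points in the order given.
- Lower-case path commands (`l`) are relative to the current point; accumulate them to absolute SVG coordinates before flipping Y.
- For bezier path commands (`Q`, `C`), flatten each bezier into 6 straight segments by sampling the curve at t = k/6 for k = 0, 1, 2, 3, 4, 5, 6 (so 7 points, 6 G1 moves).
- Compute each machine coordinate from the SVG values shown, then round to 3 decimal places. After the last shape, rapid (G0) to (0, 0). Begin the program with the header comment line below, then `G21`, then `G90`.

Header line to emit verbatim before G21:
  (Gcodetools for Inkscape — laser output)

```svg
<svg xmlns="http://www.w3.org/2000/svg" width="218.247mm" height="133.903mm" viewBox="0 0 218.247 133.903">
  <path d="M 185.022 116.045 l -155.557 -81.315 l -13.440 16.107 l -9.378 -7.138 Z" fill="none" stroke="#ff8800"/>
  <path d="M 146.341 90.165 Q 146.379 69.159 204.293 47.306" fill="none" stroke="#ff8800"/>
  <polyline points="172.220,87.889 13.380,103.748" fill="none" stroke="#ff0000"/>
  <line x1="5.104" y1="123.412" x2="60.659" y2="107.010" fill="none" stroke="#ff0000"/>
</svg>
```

(Gcodetools for Inkscape — laser output)
G21
G90
G0 X185.022 Y17.858
M3 S768
G1 X29.465 Y99.173 F1204
G1 X16.025 Y83.066 F1204
G1 X6.647 Y90.204 F1204
G1 X185.022 Y17.858 F1204
M5
G0 X146.341 Y43.738
M3 S768
G1 X147.961 Y50.764 F1204
G1 X152.797 Y57.836 F1204
G1 X160.848 Y64.956 F1204
G1 X172.114 Y72.122 F1204
G1 X186.596 Y79.336 F1204
G1 X204.293 Y86.597 F1204
M5
G0 X172.220 Y46.014
M3 S353
G1 X13.380 Y30.155 F2536
M5
G0 X5.104 Y10.491
M3 S353
G1 X60.659 Y26.893 F2536
M5
G0 X0.000 Y0.000

Since the viewBox matches the mm dimensions, user units are millimetres directly. The only transform is the Y-flip y_m = 133.903 − y_svg.

Shape 1 is a closed polygon drawn with `<path>`. Its stroke #ff8800 means cut at S768, F1204. After flipping Y the toolpath is (185.022,17.858) → (29.465,99.173) → (16.025,83.066) → (6.647,90.204) → (185.022,17.858), returning to the start.

Shape 2 is a quadratic bezier drawn with `<path>`. Its stroke #ff8800 means cut at S768, F1204. After flipping Y the toolpath is (146.341,43.738) → (147.961,50.764) → (152.797,57.836) → (160.848,64.956) → (172.114,72.122) → (186.596,79.336) → (204.293,86.597).

Shape 3 is a line segment drawn with `<polyline>`. Its stroke #ff0000 means engrave at S353, F2536. After flipping Y the toolpath is (172.220,46.014) → (13.380,30.155).

Shape 4 is a line segment drawn with `<line>`. Its stroke #ff0000 means engrave at S353, F2536. After flipping Y the toolpath is (5.104,10.491) → (60.659,26.893).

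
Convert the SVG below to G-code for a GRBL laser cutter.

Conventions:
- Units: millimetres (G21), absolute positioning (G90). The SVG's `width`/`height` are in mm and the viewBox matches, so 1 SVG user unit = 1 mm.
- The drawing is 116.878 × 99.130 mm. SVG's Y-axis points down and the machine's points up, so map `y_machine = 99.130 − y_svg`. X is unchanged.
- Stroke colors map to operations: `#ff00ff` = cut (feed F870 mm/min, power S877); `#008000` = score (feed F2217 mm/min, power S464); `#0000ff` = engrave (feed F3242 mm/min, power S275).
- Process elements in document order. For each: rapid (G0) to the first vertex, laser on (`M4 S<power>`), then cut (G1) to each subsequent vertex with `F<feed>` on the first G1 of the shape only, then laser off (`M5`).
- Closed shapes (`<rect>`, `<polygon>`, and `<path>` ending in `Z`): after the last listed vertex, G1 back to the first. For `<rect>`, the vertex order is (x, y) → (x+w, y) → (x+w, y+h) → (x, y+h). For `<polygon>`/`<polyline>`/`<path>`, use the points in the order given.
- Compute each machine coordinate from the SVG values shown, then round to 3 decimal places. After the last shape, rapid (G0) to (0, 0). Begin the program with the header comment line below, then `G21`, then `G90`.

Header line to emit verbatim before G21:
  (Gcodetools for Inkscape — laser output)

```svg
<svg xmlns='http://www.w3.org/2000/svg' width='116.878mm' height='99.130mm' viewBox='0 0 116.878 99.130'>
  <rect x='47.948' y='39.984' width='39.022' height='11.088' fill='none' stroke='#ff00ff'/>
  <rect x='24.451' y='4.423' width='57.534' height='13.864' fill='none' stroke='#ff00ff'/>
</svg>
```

viewBox `0 0 116.878 99.130` with mm width/height → 1 unit = 1 mm. Flip: y_m = 99.130 − y_svg.

**Shape 1** — `<rect>` rectangle, stroke `#ff00ff` → cut (S877, F870). Machine vertices: (47.948,59.146) → (86.970,59.146) → (86.970,48.058) → (47.948,48.058) → (47.948,59.146). Closed: final G1 returns to the first vertex.

**Shape 2** — `<rect>` rectangle, stroke `#ff00ff` → cut (S877, F870). Machine vertices: (24.451,94.707) → (81.985,94.707) → (81.985,80.843) → (24.451,80.843) → (24.451,94.707). Closed: final G1 returns to the first vertex.

(Gcodetools for Inkscape — laser output)
G21
G90
G0 X47.948 Y59.146
M4 S877
G1 X86.970 Y59.146 F870
G1 X86.970 Y48.058
G1 X47.948 Y48.058
G1 X47.948 Y59.146
M5
G0 X24.451 Y94.707
M4 S877
G1 X81.985 Y94.707 F870
G1 X81.985 Y80.843
G1 X24.451 Y80.843
G1 X24.451 Y94.707
M5
G0 X0.000 Y0.000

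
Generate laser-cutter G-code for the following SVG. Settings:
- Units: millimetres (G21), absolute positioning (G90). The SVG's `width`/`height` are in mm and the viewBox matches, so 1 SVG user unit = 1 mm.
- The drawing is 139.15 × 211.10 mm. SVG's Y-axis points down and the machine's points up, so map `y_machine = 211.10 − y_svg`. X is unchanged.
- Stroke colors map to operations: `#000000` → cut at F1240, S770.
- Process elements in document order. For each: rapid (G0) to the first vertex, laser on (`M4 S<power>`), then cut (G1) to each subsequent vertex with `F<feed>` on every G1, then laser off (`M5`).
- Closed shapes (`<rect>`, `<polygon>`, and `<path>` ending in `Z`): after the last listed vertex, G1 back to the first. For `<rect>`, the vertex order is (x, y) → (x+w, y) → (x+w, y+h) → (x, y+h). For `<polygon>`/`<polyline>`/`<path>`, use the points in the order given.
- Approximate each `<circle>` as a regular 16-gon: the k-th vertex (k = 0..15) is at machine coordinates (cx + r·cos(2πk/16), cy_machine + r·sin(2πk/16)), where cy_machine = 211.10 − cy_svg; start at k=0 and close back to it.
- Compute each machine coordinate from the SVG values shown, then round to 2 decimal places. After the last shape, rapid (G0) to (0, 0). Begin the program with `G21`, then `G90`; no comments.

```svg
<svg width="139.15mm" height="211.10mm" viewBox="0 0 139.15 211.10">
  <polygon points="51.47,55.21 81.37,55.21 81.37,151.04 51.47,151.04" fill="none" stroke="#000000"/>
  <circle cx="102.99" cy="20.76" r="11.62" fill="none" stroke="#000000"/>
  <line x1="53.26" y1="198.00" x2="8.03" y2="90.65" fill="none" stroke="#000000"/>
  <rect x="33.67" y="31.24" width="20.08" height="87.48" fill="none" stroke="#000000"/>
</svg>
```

Since the viewBox matches the mm dimensions, user units are millimetres directly. The only transform is the Y-flip y_m = 211.10 − y_svg.

Shape 1 is a rectangle drawn with `<polygon>`. Its stroke #000000 means cut at S770, F1240. After flipping Y the toolpath is (51.47,155.89) → (81.37,155.89) → (81.37,60.06) → (51.47,60.06) → (51.47,155.89), returning to the start.

Shape 2 is a circle drawn with `<circle>`. Its stroke #000000 means cut at S770, F1240. After flipping Y the toolpath is (114.61,190.34) → (113.73,194.79) → (111.21,198.56) → (107.44,201.08) → (102.99,201.96) → (98.54,201.08) → (94.77,198.56) → (92.25,194.79) → (91.37,190.34) → (92.25,185.89) → (94.77,182.12) → (98.54,179.60) → (102.99,178.72) → (107.44,179.60) → (111.21,182.12) → (113.73,185.89) → (114.61,190.34), returning to the start.

Shape 3 is a line segment drawn with `<line>`. Its stroke #000000 means cut at S770, F1240. After flipping Y the toolpath is (53.26,13.10) → (8.03,120.45).

Shape 4 is a rectangle drawn with `<rect>`. Its stroke #000000 means cut at S770, F1240. After flipping Y the toolpath is (33.67,179.86) → (53.75,179.86) → (53.75,92.38) → (33.67,92.38) → (33.67,179.86), returning to the start.

G21
G90
G0 X51.47 Y155.89
M4 S770
G1 X81.37 Y155.89 F1240
G1 X81.37 Y60.06 F1240
G1 X51.47 Y60.06 F1240
G1 X51.47 Y155.89 F1240
M5
G0 X114.61 Y190.34
M4 S770
G1 X113.73 Y194.79 F1240
G1 X111.21 Y198.56 F1240
G1 X107.44 Y201.08 F1240
G1 X102.99 Y201.96 F1240
G1 X98.54 Y201.08 F1240
G1 X94.77 Y198.56 F1240
G1 X92.25 Y194.79 F1240
G1 X91.37 Y190.34 F1240
G1 X92.25 Y185.89 F1240
G1 X94.77 Y182.12 F1240
G1 X98.54 Y179.60 F1240
G1 X102.99 Y178.72 F1240
G1 X107.44 Y179.60 F1240
G1 X111.21 Y182.12 F1240
G1 X113.73 Y185.89 F1240
G1 X114.61 Y190.34 F1240
M5
G0 X53.26 Y13.10
M4 S770
G1 X8.03 Y120.45 F1240
M5
G0 X33.67 Y179.86
M4 S770
G1 X53.75 Y179.86 F1240
G1 X53.75 Y92.38 F1240
G1 X33.67 Y92.38 F1240
G1 X33.67 Y179.86 F1240
M5
G0 X0.00 Y0.00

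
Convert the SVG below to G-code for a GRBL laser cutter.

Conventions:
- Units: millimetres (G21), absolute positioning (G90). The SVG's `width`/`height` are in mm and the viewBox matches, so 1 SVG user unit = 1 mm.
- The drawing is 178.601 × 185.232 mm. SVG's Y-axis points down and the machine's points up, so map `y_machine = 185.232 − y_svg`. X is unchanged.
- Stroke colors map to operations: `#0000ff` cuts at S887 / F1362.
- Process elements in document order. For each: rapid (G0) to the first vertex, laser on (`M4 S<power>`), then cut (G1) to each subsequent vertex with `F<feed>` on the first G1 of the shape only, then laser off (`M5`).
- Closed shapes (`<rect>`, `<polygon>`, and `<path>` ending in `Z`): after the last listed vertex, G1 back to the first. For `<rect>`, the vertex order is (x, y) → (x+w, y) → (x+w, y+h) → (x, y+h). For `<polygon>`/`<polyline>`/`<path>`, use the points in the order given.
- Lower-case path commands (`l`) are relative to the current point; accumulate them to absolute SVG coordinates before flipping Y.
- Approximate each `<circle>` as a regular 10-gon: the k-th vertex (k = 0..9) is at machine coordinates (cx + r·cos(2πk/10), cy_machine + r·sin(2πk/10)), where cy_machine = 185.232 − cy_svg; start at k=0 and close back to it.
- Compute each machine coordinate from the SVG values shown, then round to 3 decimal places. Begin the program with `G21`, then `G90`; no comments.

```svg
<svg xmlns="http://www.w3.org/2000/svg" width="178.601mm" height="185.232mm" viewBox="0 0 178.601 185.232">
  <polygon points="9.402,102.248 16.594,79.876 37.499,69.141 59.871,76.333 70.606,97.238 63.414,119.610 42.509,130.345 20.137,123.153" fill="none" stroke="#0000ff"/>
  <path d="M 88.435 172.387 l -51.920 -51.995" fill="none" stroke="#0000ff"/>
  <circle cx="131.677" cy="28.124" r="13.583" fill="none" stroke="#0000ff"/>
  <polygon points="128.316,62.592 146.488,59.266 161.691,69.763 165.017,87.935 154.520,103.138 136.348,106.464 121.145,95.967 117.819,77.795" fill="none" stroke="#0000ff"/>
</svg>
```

1 u = 1 mm; y_m = 185.232 − y.

[1] `<polygon>` regular polygon, #0000ff→cut S887 F1362: (9.402,82.984) → (16.594,105.356) → (37.499,116.091) → (59.871,108.899) → (70.606,87.994) → (63.414,65.622) → (42.509,54.887) → (20.137,62.079) → (9.402,82.984) (closed)

[2] `<path>` line segment, #0000ff→cut S887 F1362: (88.435,12.845) → (36.515,64.840)

[3] `<circle>` circle, #0000ff→cut S887 F1362: (145.260,157.108) → (142.666,165.092) → (135.874,170.026) → (127.480,170.026) → (120.688,165.092) → (118.094,157.108) → (120.688,149.124) → (127.480,144.190) → (135.874,144.190) → (142.666,149.124) → (145.260,157.108) (closed)

[4] `<polygon>` regular polygon, #0000ff→cut S887 F1362: (128.316,122.640) → (146.488,125.966) → (161.691,115.469) → (165.017,97.297) → (154.520,82.094) → (136.348,78.768) → (121.145,89.265) → (117.819,107.437) → (128.316,122.640) (closed)

G21
G90
G0 X9.402 Y82.984
M4 S887
G1 X16.594 Y105.356 F1362
G1 X37.499 Y116.091
G1 X59.871 Y108.899
G1 X70.606 Y87.994
G1 X63.414 Y65.622
G1 X42.509 Y54.887
G1 X20.137 Y62.079
G1 X9.402 Y82.984
M5
G0 X88.435 Y12.845
M4 S887
G1 X36.515 Y64.840 F1362
M5
G0 X145.260 Y157.108
M4 S887
G1 X142.666 Y165.092 F1362
G1 X135.874 Y170.026
G1 X127.480 Y170.026
G1 X120.688 Y165.092
G1 X118.094 Y157.108
G1 X120.688 Y149.124
G1 X127.480 Y144.190
G1 X135.874 Y144.190
G1 X142.666 Y149.124
G1 X145.260 Y157.108
M5
G0 X128.316 Y122.640
M4 S887
G1 X146.488 Y125.966 F1362
G1 X161.691 Y115.469
G1 X165.017 Y97.297
G1 X154.520 Y82.094
G1 X136.348 Y78.768
G1 X121.145 Y89.265
G1 X117.819 Y107.437
G1 X128.316 Y122.640
M5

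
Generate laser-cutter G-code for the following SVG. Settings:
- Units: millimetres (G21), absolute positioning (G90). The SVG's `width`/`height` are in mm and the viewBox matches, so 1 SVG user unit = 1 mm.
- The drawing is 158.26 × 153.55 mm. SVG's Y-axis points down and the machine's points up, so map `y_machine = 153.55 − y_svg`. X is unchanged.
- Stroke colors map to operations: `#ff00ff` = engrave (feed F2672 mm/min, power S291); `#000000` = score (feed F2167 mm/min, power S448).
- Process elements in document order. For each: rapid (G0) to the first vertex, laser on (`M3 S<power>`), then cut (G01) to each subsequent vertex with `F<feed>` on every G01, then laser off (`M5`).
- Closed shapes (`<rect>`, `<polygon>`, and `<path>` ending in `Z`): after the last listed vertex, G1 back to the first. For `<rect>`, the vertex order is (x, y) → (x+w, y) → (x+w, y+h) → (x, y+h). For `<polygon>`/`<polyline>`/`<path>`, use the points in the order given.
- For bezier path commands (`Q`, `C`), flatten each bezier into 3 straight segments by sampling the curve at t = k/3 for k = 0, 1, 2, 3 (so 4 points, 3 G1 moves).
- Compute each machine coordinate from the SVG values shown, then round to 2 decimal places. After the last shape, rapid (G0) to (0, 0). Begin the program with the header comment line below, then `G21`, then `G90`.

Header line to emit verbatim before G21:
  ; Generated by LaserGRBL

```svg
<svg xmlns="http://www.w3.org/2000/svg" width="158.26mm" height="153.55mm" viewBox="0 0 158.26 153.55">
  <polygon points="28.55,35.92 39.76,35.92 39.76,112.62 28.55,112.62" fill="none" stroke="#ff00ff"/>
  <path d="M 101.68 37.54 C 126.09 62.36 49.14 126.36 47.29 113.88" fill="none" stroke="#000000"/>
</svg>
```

; Generated by LaserGRBL
G21
G90
G0 X28.55 Y117.63
M3 S291
G01 X39.76 Y117.63 F2672
G01 X39.76 Y40.93 F2672
G01 X28.55 Y40.93 F2672
G01 X28.55 Y117.63 F2672
M5
G0 X101.68 Y116.01
M3 S448
G01 X98.84 Y82.41 F2167
G01 X67.64 Y48.40 F2167
G01 X47.29 Y39.67 F2167
M5
G0 X0.00 Y0.00

viewBox `0 0 158.26 153.55` with mm width/height → 1 unit = 1 mm. Flip: y_m = 153.55 − y_svg.

**Shape 1** — `<polygon>` rectangle, stroke `#ff00ff` → engrave (S291, F2672). Machine vertices: (28.55,117.63) → (39.76,117.63) → (39.76,40.93) → (28.55,40.93) → (28.55,117.63). Closed: final G1 returns to the first vertex.

**Shape 2** — `<path>` cubic bezier, stroke `#000000` → score (S448, F2167). Control points (SVG): P0=(101.68,37.54), P1=(126.09,62.36), P2=(49.14,126.36), P3=(47.29,113.88); sampled at t=k/3. Machine vertices: (101.68,116.01) → (98.84,82.41) → (67.64,48.40) → (47.29,39.67). Open path.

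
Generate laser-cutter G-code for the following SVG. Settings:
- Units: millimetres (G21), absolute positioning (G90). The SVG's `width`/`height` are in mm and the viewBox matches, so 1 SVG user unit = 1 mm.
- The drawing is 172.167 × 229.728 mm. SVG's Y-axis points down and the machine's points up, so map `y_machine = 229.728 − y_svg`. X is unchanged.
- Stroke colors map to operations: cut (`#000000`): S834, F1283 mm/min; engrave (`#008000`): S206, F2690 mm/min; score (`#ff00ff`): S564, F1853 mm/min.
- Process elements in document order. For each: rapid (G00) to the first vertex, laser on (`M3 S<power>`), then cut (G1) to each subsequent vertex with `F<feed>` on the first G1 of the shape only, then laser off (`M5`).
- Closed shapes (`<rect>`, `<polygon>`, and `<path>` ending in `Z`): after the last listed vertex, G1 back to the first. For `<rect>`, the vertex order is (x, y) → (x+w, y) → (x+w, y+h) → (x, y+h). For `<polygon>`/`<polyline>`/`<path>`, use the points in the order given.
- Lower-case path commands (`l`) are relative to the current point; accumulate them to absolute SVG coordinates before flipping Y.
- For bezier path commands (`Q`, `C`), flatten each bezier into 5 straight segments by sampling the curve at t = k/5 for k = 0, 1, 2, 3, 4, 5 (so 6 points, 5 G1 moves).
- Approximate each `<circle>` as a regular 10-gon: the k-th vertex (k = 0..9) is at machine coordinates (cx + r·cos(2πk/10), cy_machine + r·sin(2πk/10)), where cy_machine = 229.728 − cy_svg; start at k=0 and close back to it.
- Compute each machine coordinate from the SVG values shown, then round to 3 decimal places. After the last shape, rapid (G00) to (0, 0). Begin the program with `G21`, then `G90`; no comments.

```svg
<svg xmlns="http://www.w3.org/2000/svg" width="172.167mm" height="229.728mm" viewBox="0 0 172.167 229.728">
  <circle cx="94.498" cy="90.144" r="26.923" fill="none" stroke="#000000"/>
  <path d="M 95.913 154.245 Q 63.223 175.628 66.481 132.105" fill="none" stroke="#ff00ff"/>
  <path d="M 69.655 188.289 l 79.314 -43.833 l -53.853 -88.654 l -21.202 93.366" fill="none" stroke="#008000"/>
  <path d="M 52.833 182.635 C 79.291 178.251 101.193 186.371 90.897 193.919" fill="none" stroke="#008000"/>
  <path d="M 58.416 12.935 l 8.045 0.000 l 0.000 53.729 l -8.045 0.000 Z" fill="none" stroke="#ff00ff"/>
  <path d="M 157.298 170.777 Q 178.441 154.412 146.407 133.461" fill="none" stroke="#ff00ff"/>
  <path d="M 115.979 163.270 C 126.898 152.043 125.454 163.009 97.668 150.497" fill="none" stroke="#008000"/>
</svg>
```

G21
G90
G00 X121.421 Y139.584
M3 S834
G1 X116.279 Y155.409 F1283
G1 X102.818 Y165.189
G1 X86.178 Y165.189
G1 X72.717 Y155.409
G1 X67.575 Y139.584
G1 X72.717 Y123.759
G1 X86.178 Y113.979
G1 X102.818 Y113.979
G1 X116.279 Y123.759
G1 X121.421 Y139.584
M5
G00 X95.913 Y75.483
M3 S564
G1 X84.275 Y69.526 F1853
G1 X75.513 Y68.762
G1 X69.626 Y73.190
G1 X66.616 Y82.810
G1 X66.481 Y97.623
M5
G00 X69.655 Y41.439
M3 S206
G1 X148.969 Y85.272 F2690
G1 X95.116 Y173.926
G1 X73.914 Y80.560
M5
G00 X52.833 Y47.093
M3 S206
G1 X67.940 Y48.328 F2690
G1 X80.627 Y47.189
G1 X89.566 Y44.304
G1 X93.432 Y40.302
G1 X90.897 Y35.809
M5
G00 X58.416 Y216.793
M3 S564
G1 X66.461 Y216.793 F1853
G1 X66.461 Y163.064
G1 X58.416 Y163.064
G1 X58.416 Y216.793
M5
G00 X157.298 Y58.951
M3 S564
G1 X163.628 Y65.680 F1853
G1 X165.704 Y72.777
G1 X163.526 Y80.240
G1 X157.094 Y88.070
G1 X146.407 Y96.267
M5
G00 X115.979 Y66.458
M3 S206
G1 X120.935 Y70.896 F2690
G1 X122.253 Y72.201
G1 X119.262 Y72.563
G1 X111.290 Y74.176
G1 X97.668 Y79.231
M5
G00 X0.000 Y0.000

Since the viewBox matches the mm dimensions, user units are millimetres directly. The only transform is the Y-flip y_m = 229.728 − y_svg.

Shape 1 is a circle drawn with `<circle>`. Its stroke #000000 means cut at S834, F1283. After flipping Y the toolpath is (121.421,139.584) → (116.279,155.409) → (102.818,165.189) → (86.178,165.189) → (72.717,155.409) → (67.575,139.584) → (72.717,123.759) → (86.178,113.979) → (102.818,113.979) → (116.279,123.759) → (121.421,139.584), returning to the start.

Shape 2 is a quadratic bezier drawn with `<path>`. Its stroke #ff00ff means score at S564, F1853. After flipping Y the toolpath is (95.913,75.483) → (84.275,69.526) → (75.513,68.762) → (69.626,73.190) → (66.616,82.810) → (66.481,97.623).

Shape 3 is a open polyline drawn with `<path>`. Its stroke #008000 means engrave at S206, F2690. After flipping Y the toolpath is (69.655,41.439) → (148.969,85.272) → (95.116,173.926) → (73.914,80.560).

Shape 4 is a cubic bezier drawn with `<path>`. Its stroke #008000 means engrave at S206, F2690. After flipping Y the toolpath is (52.833,47.093) → (67.940,48.328) → (80.627,47.189) → (89.566,44.304) → (93.432,40.302) → (90.897,35.809).

Shape 5 is a rectangle drawn with `<path>`. Its stroke #ff00ff means score at S564, F1853. After flipping Y the toolpath is (58.416,216.793) → (66.461,216.793) → (66.461,163.064) → (58.416,163.064) → (58.416,216.793), returning to the start.

Shape 6 is a quadratic bezier drawn with `<path>`. Its stroke #ff00ff means score at S564, F1853. After flipping Y the toolpath is (157.298,58.951) → (163.628,65.680) → (165.704,72.777) → (163.526,80.240) → (157.094,88.070) → (146.407,96.267).

Shape 7 is a cubic bezier drawn with `<path>`. Its stroke #008000 means engrave at S206, F2690. After flipping Y the toolpath is (115.979,66.458) → (120.935,70.896) → (122.253,72.201) → (119.262,72.563) → (111.290,74.176) → (97.668,79.231).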